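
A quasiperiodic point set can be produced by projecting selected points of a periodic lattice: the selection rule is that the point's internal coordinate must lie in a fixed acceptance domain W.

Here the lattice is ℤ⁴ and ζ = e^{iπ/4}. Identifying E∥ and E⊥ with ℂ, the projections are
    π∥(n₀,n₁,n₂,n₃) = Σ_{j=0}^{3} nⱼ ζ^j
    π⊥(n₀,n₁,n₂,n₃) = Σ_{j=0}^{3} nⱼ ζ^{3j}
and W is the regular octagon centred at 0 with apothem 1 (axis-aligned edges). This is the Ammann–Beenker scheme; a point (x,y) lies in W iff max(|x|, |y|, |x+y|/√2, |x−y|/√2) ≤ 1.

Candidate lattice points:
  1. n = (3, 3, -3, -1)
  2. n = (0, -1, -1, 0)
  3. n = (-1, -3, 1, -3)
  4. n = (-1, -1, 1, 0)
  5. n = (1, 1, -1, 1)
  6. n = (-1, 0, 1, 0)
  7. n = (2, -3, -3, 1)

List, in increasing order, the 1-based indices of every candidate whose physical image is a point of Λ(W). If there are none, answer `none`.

Internal map: ζ^{3j} for j=0..3 gives (1,0), (−√2/2,√2/2), (0,−1), (√2/2,√2/2).
#1 (3, 3, -3, -1): internal (0.171573, 4.414214); octagon support 4.414214 vs apothem 1 → ∉ W
#2 (0, -1, -1, 0): internal (0.707107, 0.292893); octagon support 0.707107 vs apothem 1 → ∈ W
#3 (-1, -3, 1, -3): internal (-1.000000, -5.242641); octagon support 5.242641 vs apothem 1 → ∉ W
#4 (-1, -1, 1, 0): internal (-0.292893, -1.707107); octagon support 1.707107 vs apothem 1 → ∉ W
#5 (1, 1, -1, 1): internal (1.000000, 2.414214); octagon support 2.414214 vs apothem 1 → ∉ W
#6 (-1, 0, 1, 0): internal (-1.000000, -1.000000); octagon support 1.414214 vs apothem 1 → ∉ W
#7 (2, -3, -3, 1): internal (4.828427, 1.585786); octagon support 4.828427 vs apothem 1 → ∉ W

2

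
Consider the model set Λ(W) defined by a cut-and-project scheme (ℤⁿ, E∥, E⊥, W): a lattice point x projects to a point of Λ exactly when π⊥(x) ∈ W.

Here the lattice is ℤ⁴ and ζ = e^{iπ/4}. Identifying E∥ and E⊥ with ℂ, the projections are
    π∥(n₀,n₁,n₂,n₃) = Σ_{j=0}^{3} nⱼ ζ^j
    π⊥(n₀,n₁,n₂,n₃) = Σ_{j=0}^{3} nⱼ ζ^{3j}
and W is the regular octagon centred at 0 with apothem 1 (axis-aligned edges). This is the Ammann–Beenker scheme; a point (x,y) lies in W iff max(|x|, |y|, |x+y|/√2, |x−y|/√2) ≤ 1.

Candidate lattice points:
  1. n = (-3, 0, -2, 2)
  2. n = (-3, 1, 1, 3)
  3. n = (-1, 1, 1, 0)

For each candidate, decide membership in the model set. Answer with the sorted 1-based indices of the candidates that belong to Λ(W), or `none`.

With ζ = e^{iπ/4} the internal vectors are ζ^0,ζ^3,ζ^6,ζ^9.
candidate 1: n = (-3, 0, -2, 2) → π⊥ ≈ (-1.58579, +3.41421); max(|x|,|y|,|x±y|/√2) = 3.53553 > 1 ⇒ ∉ W
candidate 2: n = (-3, 1, 1, 3) → π⊥ ≈ (-1.58579, +1.82843); max(|x|,|y|,|x±y|/√2) = 2.41421 > 1 ⇒ ∉ W
candidate 3: n = (-1, 1, 1, 0) → π⊥ ≈ (-1.70711, -0.29289); max(|x|,|y|,|x±y|/√2) = 1.70711 > 1 ⇒ ∉ W

none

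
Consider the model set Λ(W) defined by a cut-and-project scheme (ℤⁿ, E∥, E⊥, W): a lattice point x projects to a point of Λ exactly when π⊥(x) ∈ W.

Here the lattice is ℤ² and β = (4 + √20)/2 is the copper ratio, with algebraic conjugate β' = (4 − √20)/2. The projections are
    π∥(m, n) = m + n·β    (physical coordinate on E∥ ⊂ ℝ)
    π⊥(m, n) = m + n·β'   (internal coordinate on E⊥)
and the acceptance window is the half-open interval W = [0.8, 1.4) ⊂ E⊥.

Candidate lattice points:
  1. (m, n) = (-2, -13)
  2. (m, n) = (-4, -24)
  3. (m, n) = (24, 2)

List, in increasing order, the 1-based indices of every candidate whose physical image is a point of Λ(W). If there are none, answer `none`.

β' = (4−√20)/2 ≈ -0.23607.
#1 (-2,-13): internal coord -2 + (-13)·β' = +1.06888; +1.06888 ∈ [0.8, 1.4) → IN Λ
#2 (-4,-24): internal coord -4 + (-24)·β' = +1.66563; +1.66563 ∉ [0.8, 1.4) → out
#3 (24,2): internal coord 24 + (2)·β' = +23.52786; +23.52786 ∉ [0.8, 1.4) → out

1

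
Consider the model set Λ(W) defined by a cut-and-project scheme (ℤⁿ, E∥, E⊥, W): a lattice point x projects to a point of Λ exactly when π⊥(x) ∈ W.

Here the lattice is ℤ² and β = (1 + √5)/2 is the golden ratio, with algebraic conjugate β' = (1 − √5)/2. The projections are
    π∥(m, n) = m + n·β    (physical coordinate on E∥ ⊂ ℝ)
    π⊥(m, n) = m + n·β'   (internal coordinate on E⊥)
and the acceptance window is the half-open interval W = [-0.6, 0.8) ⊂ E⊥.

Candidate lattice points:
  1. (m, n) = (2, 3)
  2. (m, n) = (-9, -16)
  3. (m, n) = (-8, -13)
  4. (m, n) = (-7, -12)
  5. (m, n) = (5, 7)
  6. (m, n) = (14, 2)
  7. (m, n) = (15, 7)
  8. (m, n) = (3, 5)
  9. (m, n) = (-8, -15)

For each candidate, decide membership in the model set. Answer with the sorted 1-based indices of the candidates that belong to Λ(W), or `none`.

Numerically β ≈ 1.61803 and β' = −1/β ≈ -0.61803.
[1] lift (2,3): star map gives 0.14590; window check -0.6 ≤ 0.14590 < 0.8 is true → IN Λ
[2] lift (-9,-16): star map gives 0.88854; window check -0.6 ≤ 0.88854 < 0.8 is false → out
[3] lift (-8,-13): star map gives 0.03444; window check -0.6 ≤ 0.03444 < 0.8 is true → IN Λ
[4] lift (-7,-12): star map gives 0.41641; window check -0.6 ≤ 0.41641 < 0.8 is true → IN Λ
[5] lift (5,7): star map gives 0.67376; window check -0.6 ≤ 0.67376 < 0.8 is true → IN Λ
[6] lift (14,2): star map gives 12.76393; window check -0.6 ≤ 12.76393 < 0.8 is false → out
[7] lift (15,7): star map gives 10.67376; window check -0.6 ≤ 10.67376 < 0.8 is false → out
[8] lift (3,5): star map gives -0.09017; window check -0.6 ≤ -0.09017 < 0.8 is true → IN Λ
[9] lift (-8,-15): star map gives 1.27051; window check -0.6 ≤ 1.27051 < 0.8 is false → out

1, 3, 4, 5, 8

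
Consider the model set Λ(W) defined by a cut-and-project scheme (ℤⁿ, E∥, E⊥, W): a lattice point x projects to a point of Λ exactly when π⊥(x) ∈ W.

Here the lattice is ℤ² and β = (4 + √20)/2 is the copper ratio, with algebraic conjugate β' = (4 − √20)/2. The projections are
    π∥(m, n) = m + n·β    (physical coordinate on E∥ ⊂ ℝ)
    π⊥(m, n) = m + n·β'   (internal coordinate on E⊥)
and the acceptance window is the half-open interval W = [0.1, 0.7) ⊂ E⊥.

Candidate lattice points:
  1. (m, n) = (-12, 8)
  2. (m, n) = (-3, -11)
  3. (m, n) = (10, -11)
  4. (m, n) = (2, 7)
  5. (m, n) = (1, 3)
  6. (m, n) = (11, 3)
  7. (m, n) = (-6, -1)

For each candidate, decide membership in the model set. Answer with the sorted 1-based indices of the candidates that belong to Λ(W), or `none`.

Compute β' = (4−√20)/2 = -0.236068, so π⊥(m,n) = m -0.236068·n.
candidate 1: (m,n)=(-12,8) → π∥ = -12+8·β ≈ 21.888544, π⊥ = -12+8·β' ≈ -13.888544 ∉ [0.1, 0.7) ⇒ out
candidate 2: (m,n)=(-3,-11) → π∥ = -3-11·β ≈ -49.596748, π⊥ = -3-11·β' ≈ -0.403252 ∉ [0.1, 0.7) ⇒ out
candidate 3: (m,n)=(10,-11) → π∥ = 10-11·β ≈ -36.596748, π⊥ = 10-11·β' ≈ 12.596748 ∉ [0.1, 0.7) ⇒ out
candidate 4: (m,n)=(2,7) → π∥ = 2+7·β ≈ 31.652476, π⊥ = 2+7·β' ≈ 0.347524 ∈ [0.1, 0.7) ⇒ IN Λ
candidate 5: (m,n)=(1,3) → π∥ = 1+3·β ≈ 13.708204, π⊥ = 1+3·β' ≈ 0.291796 ∈ [0.1, 0.7) ⇒ IN Λ
candidate 6: (m,n)=(11,3) → π∥ = 11+3·β ≈ 23.708204, π⊥ = 11+3·β' ≈ 10.291796 ∉ [0.1, 0.7) ⇒ out
candidate 7: (m,n)=(-6,-1) → π∥ = -6-1·β ≈ -10.236068, π⊥ = -6-1·β' ≈ -5.763932 ∉ [0.1, 0.7) ⇒ out

4, 5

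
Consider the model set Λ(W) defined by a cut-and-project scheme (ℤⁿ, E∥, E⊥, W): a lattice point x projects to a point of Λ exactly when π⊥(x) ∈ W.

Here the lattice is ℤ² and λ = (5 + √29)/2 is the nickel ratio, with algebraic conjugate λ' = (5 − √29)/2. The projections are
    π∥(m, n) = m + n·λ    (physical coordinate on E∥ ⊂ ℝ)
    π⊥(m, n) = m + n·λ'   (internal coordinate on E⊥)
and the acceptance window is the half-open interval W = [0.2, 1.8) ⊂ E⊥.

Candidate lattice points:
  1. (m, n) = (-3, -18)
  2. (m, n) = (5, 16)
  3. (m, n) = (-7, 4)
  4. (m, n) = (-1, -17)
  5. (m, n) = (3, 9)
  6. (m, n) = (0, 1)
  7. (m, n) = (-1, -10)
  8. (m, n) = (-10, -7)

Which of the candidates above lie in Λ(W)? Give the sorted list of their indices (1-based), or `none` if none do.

1, 5, 7

Compute λ' = (5−√29)/2 = -0.19258, so π⊥(m,n) = m -0.19258·n.
#1 (-3,-18): internal coord -3 + (-18)·λ' = +0.46648; +0.46648 ∈ [0.2, 1.8) → IN Λ
#2 (5,16): internal coord 5 + (16)·λ' = +1.91868; +1.91868 ∉ [0.2, 1.8) → out
#3 (-7,4): internal coord -7 + (4)·λ' = -7.77033; -7.77033 ∉ [0.2, 1.8) → out
#4 (-1,-17): internal coord -1 + (-17)·λ' = +2.27390; +2.27390 ∉ [0.2, 1.8) → out
#5 (3,9): internal coord 3 + (9)·λ' = +1.26676; +1.26676 ∈ [0.2, 1.8) → IN Λ
#6 (0,1): internal coord 0 + (1)·λ' = -0.19258; -0.19258 ∉ [0.2, 1.8) → out
#7 (-1,-10): internal coord -1 + (-10)·λ' = +0.92582; +0.92582 ∈ [0.2, 1.8) → IN Λ
#8 (-10,-7): internal coord -10 + (-7)·λ' = -8.65192; -8.65192 ∉ [0.2, 1.8) → out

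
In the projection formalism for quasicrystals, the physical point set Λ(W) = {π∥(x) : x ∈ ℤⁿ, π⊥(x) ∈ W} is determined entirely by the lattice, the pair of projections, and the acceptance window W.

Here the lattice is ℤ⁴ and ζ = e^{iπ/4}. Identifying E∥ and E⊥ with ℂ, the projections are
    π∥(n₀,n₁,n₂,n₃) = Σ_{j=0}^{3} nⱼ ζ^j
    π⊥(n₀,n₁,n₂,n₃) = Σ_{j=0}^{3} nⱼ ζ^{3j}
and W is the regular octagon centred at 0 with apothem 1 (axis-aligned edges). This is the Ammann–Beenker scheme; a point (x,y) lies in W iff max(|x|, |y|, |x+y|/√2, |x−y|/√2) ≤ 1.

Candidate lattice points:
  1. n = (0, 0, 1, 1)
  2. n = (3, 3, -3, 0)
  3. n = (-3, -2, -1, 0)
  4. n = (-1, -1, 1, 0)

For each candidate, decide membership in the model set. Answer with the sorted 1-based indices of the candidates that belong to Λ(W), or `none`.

1

With ζ = e^{iπ/4} the internal vectors are ζ^0,ζ^3,ζ^6,ζ^9.
candidate 1: n = (0, 0, 1, 1) → π⊥ ≈ (+0.7071, -0.2929); max(|x|,|y|,|x±y|/√2) = 0.7071 ≤ 1 ⇒ ∈ W
candidate 2: n = (3, 3, -3, 0) → π⊥ ≈ (+0.8787, +5.1213); max(|x|,|y|,|x±y|/√2) = 5.1213 > 1 ⇒ ∉ W
candidate 3: n = (-3, -2, -1, 0) → π⊥ ≈ (-1.5858, -0.4142); max(|x|,|y|,|x±y|/√2) = 1.5858 > 1 ⇒ ∉ W
candidate 4: n = (-1, -1, 1, 0) → π⊥ ≈ (-0.2929, -1.7071); max(|x|,|y|,|x±y|/√2) = 1.7071 > 1 ⇒ ∉ W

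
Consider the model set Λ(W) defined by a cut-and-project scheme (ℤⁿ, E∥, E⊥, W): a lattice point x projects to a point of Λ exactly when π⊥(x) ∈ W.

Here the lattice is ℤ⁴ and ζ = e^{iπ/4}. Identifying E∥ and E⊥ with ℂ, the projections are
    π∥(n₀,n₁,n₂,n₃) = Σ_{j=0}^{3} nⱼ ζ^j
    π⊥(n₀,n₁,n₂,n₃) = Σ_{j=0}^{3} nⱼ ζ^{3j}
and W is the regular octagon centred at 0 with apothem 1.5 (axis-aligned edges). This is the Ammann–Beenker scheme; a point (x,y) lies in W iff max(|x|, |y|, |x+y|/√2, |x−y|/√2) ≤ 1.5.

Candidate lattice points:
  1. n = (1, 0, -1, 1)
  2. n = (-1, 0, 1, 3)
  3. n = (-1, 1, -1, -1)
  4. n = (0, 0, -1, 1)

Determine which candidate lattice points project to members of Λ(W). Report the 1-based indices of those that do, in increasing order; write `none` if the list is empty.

π⊥(n) = n₀ + n₁ζ³ + n₂ζ⁶ + n₃ζ⁹ where ζ = e^{iπ/4}.
candidate 1: n = (1, 0, -1, 1) → π⊥ ≈ (+1.7071, +1.7071); max(|x|,|y|,|x±y|/√2) = 2.4142 > 1.5 ⇒ ∉ W
candidate 2: n = (-1, 0, 1, 3) → π⊥ ≈ (+1.1213, +1.1213); max(|x|,|y|,|x±y|/√2) = 1.5858 > 1.5 ⇒ ∉ W
candidate 3: n = (-1, 1, -1, -1) → π⊥ ≈ (-2.4142, +1.0000); max(|x|,|y|,|x±y|/√2) = 2.4142 > 1.5 ⇒ ∉ W
candidate 4: n = (0, 0, -1, 1) → π⊥ ≈ (+0.7071, +1.7071); max(|x|,|y|,|x±y|/√2) = 1.7071 > 1.5 ⇒ ∉ W

none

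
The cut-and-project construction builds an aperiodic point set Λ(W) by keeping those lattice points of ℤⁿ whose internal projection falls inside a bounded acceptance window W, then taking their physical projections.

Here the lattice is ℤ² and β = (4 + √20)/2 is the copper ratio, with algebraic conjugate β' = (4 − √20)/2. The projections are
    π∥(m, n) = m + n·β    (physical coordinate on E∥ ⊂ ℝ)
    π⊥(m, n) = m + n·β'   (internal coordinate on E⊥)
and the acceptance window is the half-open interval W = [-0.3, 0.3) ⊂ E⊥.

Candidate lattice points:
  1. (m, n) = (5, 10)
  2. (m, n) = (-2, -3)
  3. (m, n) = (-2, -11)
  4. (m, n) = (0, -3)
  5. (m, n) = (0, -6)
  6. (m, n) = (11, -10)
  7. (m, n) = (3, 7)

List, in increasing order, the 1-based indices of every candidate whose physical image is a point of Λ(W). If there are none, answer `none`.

none

β' = (4−√20)/2 ≈ -0.236068.
#1 (5,10): internal coord 5 + (10)·β' = +2.639320; +2.639320 ∉ [-0.3, 0.3) → out
#2 (-2,-3): internal coord -2 + (-3)·β' = -1.291796; -1.291796 ∉ [-0.3, 0.3) → out
#3 (-2,-11): internal coord -2 + (-11)·β' = +0.596748; +0.596748 ∉ [-0.3, 0.3) → out
#4 (0,-3): internal coord 0 + (-3)·β' = +0.708204; +0.708204 ∉ [-0.3, 0.3) → out
#5 (0,-6): internal coord 0 + (-6)·β' = +1.416408; +1.416408 ∉ [-0.3, 0.3) → out
#6 (11,-10): internal coord 11 + (-10)·β' = +13.360680; +13.360680 ∉ [-0.3, 0.3) → out
#7 (3,7): internal coord 3 + (7)·β' = +1.347524; +1.347524 ∉ [-0.3, 0.3) → out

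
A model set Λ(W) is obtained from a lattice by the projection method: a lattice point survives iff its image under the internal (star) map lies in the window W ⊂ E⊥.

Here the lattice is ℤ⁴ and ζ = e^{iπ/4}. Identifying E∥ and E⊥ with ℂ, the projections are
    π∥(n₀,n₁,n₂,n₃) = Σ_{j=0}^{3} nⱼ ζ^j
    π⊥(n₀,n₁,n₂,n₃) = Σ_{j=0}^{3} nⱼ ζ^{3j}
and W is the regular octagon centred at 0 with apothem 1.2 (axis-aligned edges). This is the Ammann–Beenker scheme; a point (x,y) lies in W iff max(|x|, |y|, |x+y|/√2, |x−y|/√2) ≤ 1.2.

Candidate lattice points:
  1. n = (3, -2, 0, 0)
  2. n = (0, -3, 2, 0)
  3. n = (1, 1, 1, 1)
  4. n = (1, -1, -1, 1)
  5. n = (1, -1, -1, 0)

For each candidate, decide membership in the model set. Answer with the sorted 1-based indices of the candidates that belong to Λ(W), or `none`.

3

Internal map: ζ^{3j} for j=0..3 gives (1,0), (−√2/2,√2/2), (0,−1), (√2/2,√2/2).
candidate 1: n = (3, -2, 0, 0) → π⊥ ≈ (+4.41421, -1.41421); max(|x|,|y|,|x±y|/√2) = 4.41421 > 1.2 ⇒ ∉ W
candidate 2: n = (0, -3, 2, 0) → π⊥ ≈ (+2.12132, -4.12132); max(|x|,|y|,|x±y|/√2) = 4.41421 > 1.2 ⇒ ∉ W
candidate 3: n = (1, 1, 1, 1) → π⊥ ≈ (+1.00000, +0.41421); max(|x|,|y|,|x±y|/√2) = 1.00000 ≤ 1.2 ⇒ ∈ W
candidate 4: n = (1, -1, -1, 1) → π⊥ ≈ (+2.41421, +1.00000); max(|x|,|y|,|x±y|/√2) = 2.41421 > 1.2 ⇒ ∉ W
candidate 5: n = (1, -1, -1, 0) → π⊥ ≈ (+1.70711, +0.29289); max(|x|,|y|,|x±y|/√2) = 1.70711 > 1.2 ⇒ ∉ W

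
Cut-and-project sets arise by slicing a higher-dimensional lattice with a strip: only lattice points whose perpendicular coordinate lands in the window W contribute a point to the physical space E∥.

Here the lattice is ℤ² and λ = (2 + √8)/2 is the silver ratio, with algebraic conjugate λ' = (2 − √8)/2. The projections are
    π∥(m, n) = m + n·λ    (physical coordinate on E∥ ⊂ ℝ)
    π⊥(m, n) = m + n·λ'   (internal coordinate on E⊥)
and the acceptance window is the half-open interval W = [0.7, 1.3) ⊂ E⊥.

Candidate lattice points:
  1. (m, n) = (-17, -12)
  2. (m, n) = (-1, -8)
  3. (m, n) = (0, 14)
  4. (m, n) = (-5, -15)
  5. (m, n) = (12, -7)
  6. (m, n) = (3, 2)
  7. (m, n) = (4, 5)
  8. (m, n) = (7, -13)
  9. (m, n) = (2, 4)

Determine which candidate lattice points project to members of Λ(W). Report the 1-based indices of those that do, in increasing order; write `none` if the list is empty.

Numerically λ ≈ 2.414214 and λ' = −1/λ ≈ -0.414214.
#1 (-17,-12): internal coord -17 + (-12)·λ' = -12.029437; -12.029437 ∉ [0.7, 1.3) → out
#2 (-1,-8): internal coord -1 + (-8)·λ' = +2.313708; +2.313708 ∉ [0.7, 1.3) → out
#3 (0,14): internal coord 0 + (14)·λ' = -5.798990; -5.798990 ∉ [0.7, 1.3) → out
#4 (-5,-15): internal coord -5 + (-15)·λ' = +1.213203; +1.213203 ∈ [0.7, 1.3) → IN Λ
#5 (12,-7): internal coord 12 + (-7)·λ' = +14.899495; +14.899495 ∉ [0.7, 1.3) → out
#6 (3,2): internal coord 3 + (2)·λ' = +2.171573; +2.171573 ∉ [0.7, 1.3) → out
#7 (4,5): internal coord 4 + (5)·λ' = +1.928932; +1.928932 ∉ [0.7, 1.3) → out
#8 (7,-13): internal coord 7 + (-13)·λ' = +12.384776; +12.384776 ∉ [0.7, 1.3) → out
#9 (2,4): internal coord 2 + (4)·λ' = +0.343146; +0.343146 ∉ [0.7, 1.3) → out

4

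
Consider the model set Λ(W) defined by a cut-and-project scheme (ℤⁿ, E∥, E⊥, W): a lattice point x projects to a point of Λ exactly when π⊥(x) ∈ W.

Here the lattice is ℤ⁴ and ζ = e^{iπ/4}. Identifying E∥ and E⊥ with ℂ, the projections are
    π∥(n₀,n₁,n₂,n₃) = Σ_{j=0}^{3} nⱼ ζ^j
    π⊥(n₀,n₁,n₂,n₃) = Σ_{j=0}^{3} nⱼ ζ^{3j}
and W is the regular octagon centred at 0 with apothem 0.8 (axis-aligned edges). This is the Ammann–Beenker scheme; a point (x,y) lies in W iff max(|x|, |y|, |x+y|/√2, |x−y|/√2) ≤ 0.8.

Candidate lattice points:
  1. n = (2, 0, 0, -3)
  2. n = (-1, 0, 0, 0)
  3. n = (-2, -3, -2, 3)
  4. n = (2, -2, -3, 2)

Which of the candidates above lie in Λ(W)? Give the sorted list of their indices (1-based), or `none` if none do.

none

π⊥(n) = n₀ + n₁ζ³ + n₂ζ⁶ + n₃ζ⁹ where ζ = e^{iπ/4}.
#1 (2, 0, 0, -3): internal (-0.12132, -2.12132); octagon support 2.12132 vs apothem 0.8 → ∉ W
#2 (-1, 0, 0, 0): internal (-1.00000, 0.00000); octagon support 1.00000 vs apothem 0.8 → ∉ W
#3 (-2, -3, -2, 3): internal (2.24264, 2.00000); octagon support 3.00000 vs apothem 0.8 → ∉ W
#4 (2, -2, -3, 2): internal (4.82843, 3.00000); octagon support 5.53553 vs apothem 0.8 → ∉ W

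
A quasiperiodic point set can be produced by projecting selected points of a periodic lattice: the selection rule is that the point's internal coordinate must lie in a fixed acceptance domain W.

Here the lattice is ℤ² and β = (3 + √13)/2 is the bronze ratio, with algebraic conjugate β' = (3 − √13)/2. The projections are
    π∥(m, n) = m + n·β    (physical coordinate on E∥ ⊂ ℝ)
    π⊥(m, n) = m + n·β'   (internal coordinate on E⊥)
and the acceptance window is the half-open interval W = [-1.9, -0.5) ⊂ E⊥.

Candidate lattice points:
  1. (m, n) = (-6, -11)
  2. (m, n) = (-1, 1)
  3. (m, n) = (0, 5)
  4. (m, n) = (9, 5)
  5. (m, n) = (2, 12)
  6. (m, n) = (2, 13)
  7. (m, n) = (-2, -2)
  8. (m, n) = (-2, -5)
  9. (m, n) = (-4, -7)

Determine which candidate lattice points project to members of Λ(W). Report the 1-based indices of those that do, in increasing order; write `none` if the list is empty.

Compute β' = (3−√13)/2 = -0.302776, so π⊥(m,n) = m -0.302776·n.
candidate 1: (m,n)=(-6,-11) → π∥ = -6-11·β ≈ -42.330532, π⊥ = -6-11·β' ≈ -2.669468 ∉ [-1.9, -0.5) ⇒ out
candidate 2: (m,n)=(-1,1) → π∥ = -1+1·β ≈ 2.302776, π⊥ = -1+1·β' ≈ -1.302776 ∈ [-1.9, -0.5) ⇒ IN Λ
candidate 3: (m,n)=(0,5) → π∥ = 0+5·β ≈ 16.513878, π⊥ = 0+5·β' ≈ -1.513878 ∈ [-1.9, -0.5) ⇒ IN Λ
candidate 4: (m,n)=(9,5) → π∥ = 9+5·β ≈ 25.513878, π⊥ = 9+5·β' ≈ 7.486122 ∉ [-1.9, -0.5) ⇒ out
candidate 5: (m,n)=(2,12) → π∥ = 2+12·β ≈ 41.633308, π⊥ = 2+12·β' ≈ -1.633308 ∈ [-1.9, -0.5) ⇒ IN Λ
candidate 6: (m,n)=(2,13) → π∥ = 2+13·β ≈ 44.936083, π⊥ = 2+13·β' ≈ -1.936083 ∉ [-1.9, -0.5) ⇒ out
candidate 7: (m,n)=(-2,-2) → π∥ = -2-2·β ≈ -8.605551, π⊥ = -2-2·β' ≈ -1.394449 ∈ [-1.9, -0.5) ⇒ IN Λ
candidate 8: (m,n)=(-2,-5) → π∥ = -2-5·β ≈ -18.513878, π⊥ = -2-5·β' ≈ -0.486122 ∉ [-1.9, -0.5) ⇒ out
candidate 9: (m,n)=(-4,-7) → π∥ = -4-7·β ≈ -27.119429, π⊥ = -4-7·β' ≈ -1.880571 ∈ [-1.9, -0.5) ⇒ IN Λ

2, 3, 5, 7, 9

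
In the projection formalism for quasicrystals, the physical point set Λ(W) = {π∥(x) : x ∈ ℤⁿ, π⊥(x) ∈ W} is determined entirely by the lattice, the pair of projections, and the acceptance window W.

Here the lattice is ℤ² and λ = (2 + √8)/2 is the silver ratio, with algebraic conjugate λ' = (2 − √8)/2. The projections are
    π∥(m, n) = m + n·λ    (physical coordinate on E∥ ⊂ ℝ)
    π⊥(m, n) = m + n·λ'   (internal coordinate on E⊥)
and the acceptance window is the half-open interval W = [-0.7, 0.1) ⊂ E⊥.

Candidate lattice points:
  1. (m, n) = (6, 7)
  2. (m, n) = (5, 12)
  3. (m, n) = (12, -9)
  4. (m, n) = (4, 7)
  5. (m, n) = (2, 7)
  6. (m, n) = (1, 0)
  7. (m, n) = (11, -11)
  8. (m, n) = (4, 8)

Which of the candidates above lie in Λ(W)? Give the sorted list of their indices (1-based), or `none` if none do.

λ' = (2−√8)/2 ≈ -0.414214.
[1] lift (6,7): star map gives 3.100505; window check -0.7 ≤ 3.100505 < 0.1 is false → out
[2] lift (5,12): star map gives 0.029437; window check -0.7 ≤ 0.029437 < 0.1 is true → IN Λ
[3] lift (12,-9): star map gives 15.727922; window check -0.7 ≤ 15.727922 < 0.1 is false → out
[4] lift (4,7): star map gives 1.100505; window check -0.7 ≤ 1.100505 < 0.1 is false → out
[5] lift (2,7): star map gives -0.899495; window check -0.7 ≤ -0.899495 < 0.1 is false → out
[6] lift (1,0): star map gives 1.000000; window check -0.7 ≤ 1.000000 < 0.1 is false → out
[7] lift (11,-11): star map gives 15.556349; window check -0.7 ≤ 15.556349 < 0.1 is false → out
[8] lift (4,8): star map gives 0.686292; window check -0.7 ≤ 0.686292 < 0.1 is false → out

2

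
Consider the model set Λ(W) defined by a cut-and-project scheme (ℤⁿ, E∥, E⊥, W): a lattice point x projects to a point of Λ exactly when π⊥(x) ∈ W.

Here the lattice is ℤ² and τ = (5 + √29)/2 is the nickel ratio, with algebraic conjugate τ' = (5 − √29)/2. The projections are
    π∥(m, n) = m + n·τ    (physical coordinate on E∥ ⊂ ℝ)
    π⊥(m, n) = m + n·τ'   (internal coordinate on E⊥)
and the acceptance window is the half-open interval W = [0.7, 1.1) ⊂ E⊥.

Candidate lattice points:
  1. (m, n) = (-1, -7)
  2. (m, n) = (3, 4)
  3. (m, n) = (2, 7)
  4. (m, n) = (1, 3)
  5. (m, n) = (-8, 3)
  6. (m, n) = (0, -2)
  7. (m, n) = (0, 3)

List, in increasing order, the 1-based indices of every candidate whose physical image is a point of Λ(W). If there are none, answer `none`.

none

τ' = (5−√29)/2 ≈ -0.1926.
candidate 1: (m,n)=(-1,-7) → π∥ = -1-7·τ ≈ -37.3481, π⊥ = -1-7·τ' ≈ 0.3481 ∉ [0.7, 1.1) ⇒ out
candidate 2: (m,n)=(3,4) → π∥ = 3+4·τ ≈ 23.7703, π⊥ = 3+4·τ' ≈ 2.2297 ∉ [0.7, 1.1) ⇒ out
candidate 3: (m,n)=(2,7) → π∥ = 2+7·τ ≈ 38.3481, π⊥ = 2+7·τ' ≈ 0.6519 ∉ [0.7, 1.1) ⇒ out
candidate 4: (m,n)=(1,3) → π∥ = 1+3·τ ≈ 16.5777, π⊥ = 1+3·τ' ≈ 0.4223 ∉ [0.7, 1.1) ⇒ out
candidate 5: (m,n)=(-8,3) → π∥ = -8+3·τ ≈ 7.5777, π⊥ = -8+3·τ' ≈ -8.5777 ∉ [0.7, 1.1) ⇒ out
candidate 6: (m,n)=(0,-2) → π∥ = 0-2·τ ≈ -10.3852, π⊥ = 0-2·τ' ≈ 0.3852 ∉ [0.7, 1.1) ⇒ out
candidate 7: (m,n)=(0,3) → π∥ = 0+3·τ ≈ 15.5777, π⊥ = 0+3·τ' ≈ -0.5777 ∉ [0.7, 1.1) ⇒ out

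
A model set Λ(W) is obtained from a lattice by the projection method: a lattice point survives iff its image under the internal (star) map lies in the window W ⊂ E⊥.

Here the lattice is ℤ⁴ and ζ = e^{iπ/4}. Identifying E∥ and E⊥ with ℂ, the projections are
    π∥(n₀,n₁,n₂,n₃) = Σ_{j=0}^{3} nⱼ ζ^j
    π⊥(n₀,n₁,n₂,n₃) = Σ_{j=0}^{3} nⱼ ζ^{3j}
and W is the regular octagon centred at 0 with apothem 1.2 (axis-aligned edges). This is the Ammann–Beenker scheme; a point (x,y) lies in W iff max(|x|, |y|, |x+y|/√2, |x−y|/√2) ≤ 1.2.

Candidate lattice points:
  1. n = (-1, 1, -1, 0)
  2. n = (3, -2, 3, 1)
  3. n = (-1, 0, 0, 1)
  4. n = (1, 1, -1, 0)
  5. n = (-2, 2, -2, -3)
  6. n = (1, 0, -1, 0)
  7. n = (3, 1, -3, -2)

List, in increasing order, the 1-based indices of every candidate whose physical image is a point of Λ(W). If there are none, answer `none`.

3

Internal map: ζ^{3j} for j=0..3 gives (1,0), (−√2/2,√2/2), (0,−1), (√2/2,√2/2).
candidate 1: n = (-1, 1, -1, 0) → π⊥ ≈ (-1.70711, +1.70711); max(|x|,|y|,|x±y|/√2) = 2.41421 > 1.2 ⇒ ∉ W
candidate 2: n = (3, -2, 3, 1) → π⊥ ≈ (+5.12132, -3.70711); max(|x|,|y|,|x±y|/√2) = 6.24264 > 1.2 ⇒ ∉ W
candidate 3: n = (-1, 0, 0, 1) → π⊥ ≈ (-0.29289, +0.70711); max(|x|,|y|,|x±y|/√2) = 0.70711 ≤ 1.2 ⇒ ∈ W
candidate 4: n = (1, 1, -1, 0) → π⊥ ≈ (+0.29289, +1.70711); max(|x|,|y|,|x±y|/√2) = 1.70711 > 1.2 ⇒ ∉ W
candidate 5: n = (-2, 2, -2, -3) → π⊥ ≈ (-5.53553, +1.29289); max(|x|,|y|,|x±y|/√2) = 5.53553 > 1.2 ⇒ ∉ W
candidate 6: n = (1, 0, -1, 0) → π⊥ ≈ (+1.00000, +1.00000); max(|x|,|y|,|x±y|/√2) = 1.41421 > 1.2 ⇒ ∉ W
candidate 7: n = (3, 1, -3, -2) → π⊥ ≈ (+0.87868, +2.29289); max(|x|,|y|,|x±y|/√2) = 2.29289 > 1.2 ⇒ ∉ W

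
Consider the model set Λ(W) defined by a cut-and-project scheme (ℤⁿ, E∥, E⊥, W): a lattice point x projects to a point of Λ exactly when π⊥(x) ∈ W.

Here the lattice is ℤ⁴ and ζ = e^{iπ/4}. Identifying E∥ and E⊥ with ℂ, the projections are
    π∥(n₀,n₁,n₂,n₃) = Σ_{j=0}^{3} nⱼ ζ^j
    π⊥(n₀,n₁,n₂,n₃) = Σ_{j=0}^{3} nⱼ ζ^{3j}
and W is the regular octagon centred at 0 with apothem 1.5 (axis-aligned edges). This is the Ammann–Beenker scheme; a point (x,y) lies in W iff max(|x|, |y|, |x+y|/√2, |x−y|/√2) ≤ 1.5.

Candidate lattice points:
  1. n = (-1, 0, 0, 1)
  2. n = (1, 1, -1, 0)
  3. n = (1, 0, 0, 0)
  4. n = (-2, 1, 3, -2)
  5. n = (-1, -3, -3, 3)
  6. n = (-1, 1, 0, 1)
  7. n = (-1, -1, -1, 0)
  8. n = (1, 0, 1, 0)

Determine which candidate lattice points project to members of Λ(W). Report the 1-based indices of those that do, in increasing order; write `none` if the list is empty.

1, 3, 7, 8

Internal map: ζ^{3j} for j=0..3 gives (1,0), (−√2/2,√2/2), (0,−1), (√2/2,√2/2).
#1 (-1, 0, 0, 1): internal (-0.292893, 0.707107); octagon support 0.707107 vs apothem 1.5 → ∈ W
#2 (1, 1, -1, 0): internal (0.292893, 1.707107); octagon support 1.707107 vs apothem 1.5 → ∉ W
#3 (1, 0, 0, 0): internal (1.000000, 0.000000); octagon support 1.000000 vs apothem 1.5 → ∈ W
#4 (-2, 1, 3, -2): internal (-4.121320, -3.707107); octagon support 5.535534 vs apothem 1.5 → ∉ W
#5 (-1, -3, -3, 3): internal (3.242641, 3.000000); octagon support 4.414214 vs apothem 1.5 → ∉ W
#6 (-1, 1, 0, 1): internal (-1.000000, 1.414214); octagon support 1.707107 vs apothem 1.5 → ∉ W
#7 (-1, -1, -1, 0): internal (-0.292893, 0.292893); octagon support 0.414214 vs apothem 1.5 → ∈ W
#8 (1, 0, 1, 0): internal (1.000000, -1.000000); octagon support 1.414214 vs apothem 1.5 → ∈ W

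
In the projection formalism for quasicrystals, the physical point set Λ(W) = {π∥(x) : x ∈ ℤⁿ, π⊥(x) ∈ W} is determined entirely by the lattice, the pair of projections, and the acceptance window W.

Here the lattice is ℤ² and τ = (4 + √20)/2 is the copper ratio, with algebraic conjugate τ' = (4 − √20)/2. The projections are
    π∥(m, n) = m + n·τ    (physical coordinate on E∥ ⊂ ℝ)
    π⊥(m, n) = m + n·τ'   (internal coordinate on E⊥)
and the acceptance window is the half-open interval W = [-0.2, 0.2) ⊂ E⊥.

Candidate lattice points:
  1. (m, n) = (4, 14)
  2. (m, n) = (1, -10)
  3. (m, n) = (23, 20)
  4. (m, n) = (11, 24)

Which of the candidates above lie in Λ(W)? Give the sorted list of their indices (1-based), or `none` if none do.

Compute τ' = (4−√20)/2 = -0.236068, so π⊥(m,n) = m -0.236068·n.
#1 (4,14): internal coord 4 + (14)·τ' = +0.695048; +0.695048 ∉ [-0.2, 0.2) → out
#2 (1,-10): internal coord 1 + (-10)·τ' = +3.360680; +3.360680 ∉ [-0.2, 0.2) → out
#3 (23,20): internal coord 23 + (20)·τ' = +18.278640; +18.278640 ∉ [-0.2, 0.2) → out
#4 (11,24): internal coord 11 + (24)·τ' = +5.334369; +5.334369 ∉ [-0.2, 0.2) → out

none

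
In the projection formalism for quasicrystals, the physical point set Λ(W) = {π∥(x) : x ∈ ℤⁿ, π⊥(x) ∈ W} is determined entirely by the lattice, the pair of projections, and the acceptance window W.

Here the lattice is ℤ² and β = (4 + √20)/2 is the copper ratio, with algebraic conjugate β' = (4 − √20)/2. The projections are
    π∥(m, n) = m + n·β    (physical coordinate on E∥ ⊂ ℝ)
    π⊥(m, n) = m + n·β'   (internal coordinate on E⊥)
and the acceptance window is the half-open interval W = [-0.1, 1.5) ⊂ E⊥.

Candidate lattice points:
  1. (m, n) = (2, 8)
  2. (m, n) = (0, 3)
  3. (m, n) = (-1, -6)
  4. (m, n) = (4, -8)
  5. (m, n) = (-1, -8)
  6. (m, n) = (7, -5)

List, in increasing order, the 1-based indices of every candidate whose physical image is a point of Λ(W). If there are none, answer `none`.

1, 3, 5

Compute β' = (4−√20)/2 = -0.23607, so π⊥(m,n) = m -0.23607·n.
#1 (2,8): internal coord 2 + (8)·β' = +0.11146; +0.11146 ∈ [-0.1, 1.5) → IN Λ
#2 (0,3): internal coord 0 + (3)·β' = -0.70820; -0.70820 ∉ [-0.1, 1.5) → out
#3 (-1,-6): internal coord -1 + (-6)·β' = +0.41641; +0.41641 ∈ [-0.1, 1.5) → IN Λ
#4 (4,-8): internal coord 4 + (-8)·β' = +5.88854; +5.88854 ∉ [-0.1, 1.5) → out
#5 (-1,-8): internal coord -1 + (-8)·β' = +0.88854; +0.88854 ∈ [-0.1, 1.5) → IN Λ
#6 (7,-5): internal coord 7 + (-5)·β' = +8.18034; +8.18034 ∉ [-0.1, 1.5) → out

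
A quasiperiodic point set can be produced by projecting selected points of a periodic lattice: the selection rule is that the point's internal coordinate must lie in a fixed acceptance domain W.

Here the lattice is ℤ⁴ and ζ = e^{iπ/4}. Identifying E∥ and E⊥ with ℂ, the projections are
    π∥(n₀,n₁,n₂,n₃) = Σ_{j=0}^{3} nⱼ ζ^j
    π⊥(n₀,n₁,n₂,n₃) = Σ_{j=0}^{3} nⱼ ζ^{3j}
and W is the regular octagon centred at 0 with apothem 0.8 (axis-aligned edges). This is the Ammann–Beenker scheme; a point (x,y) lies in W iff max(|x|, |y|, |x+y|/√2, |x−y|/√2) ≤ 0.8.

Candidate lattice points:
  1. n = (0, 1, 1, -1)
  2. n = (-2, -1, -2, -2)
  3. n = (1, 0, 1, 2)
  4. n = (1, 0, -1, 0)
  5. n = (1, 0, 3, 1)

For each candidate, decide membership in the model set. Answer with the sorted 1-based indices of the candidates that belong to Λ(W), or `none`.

none

With ζ = e^{iπ/4} the internal vectors are ζ^0,ζ^3,ζ^6,ζ^9.
candidate 1: n = (0, 1, 1, -1) → π⊥ ≈ (-1.4142, -1.0000); max(|x|,|y|,|x±y|/√2) = 1.7071 > 0.8 ⇒ ∉ W
candidate 2: n = (-2, -1, -2, -2) → π⊥ ≈ (-2.7071, -0.1213); max(|x|,|y|,|x±y|/√2) = 2.7071 > 0.8 ⇒ ∉ W
candidate 3: n = (1, 0, 1, 2) → π⊥ ≈ (+2.4142, +0.4142); max(|x|,|y|,|x±y|/√2) = 2.4142 > 0.8 ⇒ ∉ W
candidate 4: n = (1, 0, -1, 0) → π⊥ ≈ (+1.0000, +1.0000); max(|x|,|y|,|x±y|/√2) = 1.4142 > 0.8 ⇒ ∉ W
candidate 5: n = (1, 0, 3, 1) → π⊥ ≈ (+1.7071, -2.2929); max(|x|,|y|,|x±y|/√2) = 2.8284 > 0.8 ⇒ ∉ W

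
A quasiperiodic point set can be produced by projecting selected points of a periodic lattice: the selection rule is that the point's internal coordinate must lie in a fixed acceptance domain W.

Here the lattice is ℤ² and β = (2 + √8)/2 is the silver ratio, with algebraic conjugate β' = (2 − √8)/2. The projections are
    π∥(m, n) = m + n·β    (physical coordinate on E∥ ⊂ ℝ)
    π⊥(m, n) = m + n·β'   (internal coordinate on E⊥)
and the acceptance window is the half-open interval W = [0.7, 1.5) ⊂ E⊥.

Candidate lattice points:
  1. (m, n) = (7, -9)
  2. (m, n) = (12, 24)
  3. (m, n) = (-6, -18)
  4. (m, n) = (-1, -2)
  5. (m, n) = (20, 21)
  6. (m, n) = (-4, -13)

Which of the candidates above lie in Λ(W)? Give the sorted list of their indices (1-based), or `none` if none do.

Compute β' = (2−√8)/2 = -0.4142, so π⊥(m,n) = m -0.4142·n.
candidate 1: (m,n)=(7,-9) → π∥ = 7-9·β ≈ -14.7279, π⊥ = 7-9·β' ≈ 10.7279 ∉ [0.7, 1.5) ⇒ out
candidate 2: (m,n)=(12,24) → π∥ = 12+24·β ≈ 69.9411, π⊥ = 12+24·β' ≈ 2.0589 ∉ [0.7, 1.5) ⇒ out
candidate 3: (m,n)=(-6,-18) → π∥ = -6-18·β ≈ -49.4558, π⊥ = -6-18·β' ≈ 1.4558 ∈ [0.7, 1.5) ⇒ IN Λ
candidate 4: (m,n)=(-1,-2) → π∥ = -1-2·β ≈ -5.8284, π⊥ = -1-2·β' ≈ -0.1716 ∉ [0.7, 1.5) ⇒ out
candidate 5: (m,n)=(20,21) → π∥ = 20+21·β ≈ 70.6985, π⊥ = 20+21·β' ≈ 11.3015 ∉ [0.7, 1.5) ⇒ out
candidate 6: (m,n)=(-4,-13) → π∥ = -4-13·β ≈ -35.3848, π⊥ = -4-13·β' ≈ 1.3848 ∈ [0.7, 1.5) ⇒ IN Λ

3, 6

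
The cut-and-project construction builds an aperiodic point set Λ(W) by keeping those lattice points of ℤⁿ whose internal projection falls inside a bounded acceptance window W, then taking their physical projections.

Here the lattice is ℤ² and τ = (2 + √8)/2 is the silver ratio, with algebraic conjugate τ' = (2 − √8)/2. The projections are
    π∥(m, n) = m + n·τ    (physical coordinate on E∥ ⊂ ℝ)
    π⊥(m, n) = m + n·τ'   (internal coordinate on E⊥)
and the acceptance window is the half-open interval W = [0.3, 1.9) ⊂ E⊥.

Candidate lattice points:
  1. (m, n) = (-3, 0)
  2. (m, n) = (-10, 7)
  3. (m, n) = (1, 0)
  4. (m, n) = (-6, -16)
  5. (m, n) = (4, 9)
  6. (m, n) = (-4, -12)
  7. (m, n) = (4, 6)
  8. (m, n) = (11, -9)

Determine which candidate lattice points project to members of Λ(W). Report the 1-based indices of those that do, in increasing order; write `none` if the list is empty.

Compute τ' = (2−√8)/2 = -0.414214, so π⊥(m,n) = m -0.414214·n.
candidate 1: (m,n)=(-3,0) → π∥ = -3+0·τ ≈ -3.000000, π⊥ = -3+0·τ' ≈ -3.000000 ∉ [0.3, 1.9) ⇒ out
candidate 2: (m,n)=(-10,7) → π∥ = -10+7·τ ≈ 6.899495, π⊥ = -10+7·τ' ≈ -12.899495 ∉ [0.3, 1.9) ⇒ out
candidate 3: (m,n)=(1,0) → π∥ = 1+0·τ ≈ 1.000000, π⊥ = 1+0·τ' ≈ 1.000000 ∈ [0.3, 1.9) ⇒ IN Λ
candidate 4: (m,n)=(-6,-16) → π∥ = -6-16·τ ≈ -44.627417, π⊥ = -6-16·τ' ≈ 0.627417 ∈ [0.3, 1.9) ⇒ IN Λ
candidate 5: (m,n)=(4,9) → π∥ = 4+9·τ ≈ 25.727922, π⊥ = 4+9·τ' ≈ 0.272078 ∉ [0.3, 1.9) ⇒ out
candidate 6: (m,n)=(-4,-12) → π∥ = -4-12·τ ≈ -32.970563, π⊥ = -4-12·τ' ≈ 0.970563 ∈ [0.3, 1.9) ⇒ IN Λ
candidate 7: (m,n)=(4,6) → π∥ = 4+6·τ ≈ 18.485281, π⊥ = 4+6·τ' ≈ 1.514719 ∈ [0.3, 1.9) ⇒ IN Λ
candidate 8: (m,n)=(11,-9) → π∥ = 11-9·τ ≈ -10.727922, π⊥ = 11-9·τ' ≈ 14.727922 ∉ [0.3, 1.9) ⇒ out

3, 4, 6, 7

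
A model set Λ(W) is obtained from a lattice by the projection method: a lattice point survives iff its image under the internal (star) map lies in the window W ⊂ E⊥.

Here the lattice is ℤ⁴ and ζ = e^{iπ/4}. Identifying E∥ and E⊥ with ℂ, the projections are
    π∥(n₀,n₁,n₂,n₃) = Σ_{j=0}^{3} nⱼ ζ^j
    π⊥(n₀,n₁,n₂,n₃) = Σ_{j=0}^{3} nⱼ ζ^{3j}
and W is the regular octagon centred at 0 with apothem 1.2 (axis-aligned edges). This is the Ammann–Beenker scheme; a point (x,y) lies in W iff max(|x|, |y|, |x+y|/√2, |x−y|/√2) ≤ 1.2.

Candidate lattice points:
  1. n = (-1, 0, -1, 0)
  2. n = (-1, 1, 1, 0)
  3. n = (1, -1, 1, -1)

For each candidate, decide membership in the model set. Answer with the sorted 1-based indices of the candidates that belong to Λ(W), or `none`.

With ζ = e^{iπ/4} the internal vectors are ζ^0,ζ^3,ζ^6,ζ^9.
candidate 1: n = (-1, 0, -1, 0) → π⊥ ≈ (-1.000000, +1.000000); max(|x|,|y|,|x±y|/√2) = 1.414214 > 1.2 ⇒ ∉ W
candidate 2: n = (-1, 1, 1, 0) → π⊥ ≈ (-1.707107, -0.292893); max(|x|,|y|,|x±y|/√2) = 1.707107 > 1.2 ⇒ ∉ W
candidate 3: n = (1, -1, 1, -1) → π⊥ ≈ (+1.000000, -2.414214); max(|x|,|y|,|x±y|/√2) = 2.414214 > 1.2 ⇒ ∉ W

none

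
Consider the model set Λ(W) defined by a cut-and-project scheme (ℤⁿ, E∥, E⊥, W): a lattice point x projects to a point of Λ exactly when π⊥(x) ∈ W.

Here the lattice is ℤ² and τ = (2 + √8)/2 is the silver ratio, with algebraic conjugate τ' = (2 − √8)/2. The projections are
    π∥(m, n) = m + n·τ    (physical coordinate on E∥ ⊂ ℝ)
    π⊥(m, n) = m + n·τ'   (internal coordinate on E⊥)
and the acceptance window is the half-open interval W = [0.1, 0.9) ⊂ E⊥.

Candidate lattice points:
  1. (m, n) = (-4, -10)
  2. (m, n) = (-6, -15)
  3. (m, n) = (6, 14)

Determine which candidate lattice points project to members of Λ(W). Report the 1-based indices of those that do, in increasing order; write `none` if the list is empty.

1, 2, 3

Compute τ' = (2−√8)/2 = -0.414214, so π⊥(m,n) = m -0.414214·n.
candidate 1: (m,n)=(-4,-10) → π∥ = -4-10·τ ≈ -28.142136, π⊥ = -4-10·τ' ≈ 0.142136 ∈ [0.1, 0.9) ⇒ IN Λ
candidate 2: (m,n)=(-6,-15) → π∥ = -6-15·τ ≈ -42.213203, π⊥ = -6-15·τ' ≈ 0.213203 ∈ [0.1, 0.9) ⇒ IN Λ
candidate 3: (m,n)=(6,14) → π∥ = 6+14·τ ≈ 39.798990, π⊥ = 6+14·τ' ≈ 0.201010 ∈ [0.1, 0.9) ⇒ IN Λ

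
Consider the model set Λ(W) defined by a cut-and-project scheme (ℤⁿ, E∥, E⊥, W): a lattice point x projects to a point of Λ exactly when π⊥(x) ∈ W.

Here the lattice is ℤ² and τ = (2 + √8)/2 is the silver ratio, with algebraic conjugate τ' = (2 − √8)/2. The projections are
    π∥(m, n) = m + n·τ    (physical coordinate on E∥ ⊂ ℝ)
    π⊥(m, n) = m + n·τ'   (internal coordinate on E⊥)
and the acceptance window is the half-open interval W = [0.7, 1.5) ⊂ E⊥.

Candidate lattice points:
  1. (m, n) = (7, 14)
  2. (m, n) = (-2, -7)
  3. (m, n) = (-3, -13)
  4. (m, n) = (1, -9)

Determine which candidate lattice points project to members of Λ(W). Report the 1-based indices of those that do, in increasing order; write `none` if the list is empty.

Compute τ' = (2−√8)/2 = -0.41421, so π⊥(m,n) = m -0.41421·n.
#1 (7,14): internal coord 7 + (14)·τ' = +1.20101; +1.20101 ∈ [0.7, 1.5) → IN Λ
#2 (-2,-7): internal coord -2 + (-7)·τ' = +0.89949; +0.89949 ∈ [0.7, 1.5) → IN Λ
#3 (-3,-13): internal coord -3 + (-13)·τ' = +2.38478; +2.38478 ∉ [0.7, 1.5) → out
#4 (1,-9): internal coord 1 + (-9)·τ' = +4.72792; +4.72792 ∉ [0.7, 1.5) → out

1, 2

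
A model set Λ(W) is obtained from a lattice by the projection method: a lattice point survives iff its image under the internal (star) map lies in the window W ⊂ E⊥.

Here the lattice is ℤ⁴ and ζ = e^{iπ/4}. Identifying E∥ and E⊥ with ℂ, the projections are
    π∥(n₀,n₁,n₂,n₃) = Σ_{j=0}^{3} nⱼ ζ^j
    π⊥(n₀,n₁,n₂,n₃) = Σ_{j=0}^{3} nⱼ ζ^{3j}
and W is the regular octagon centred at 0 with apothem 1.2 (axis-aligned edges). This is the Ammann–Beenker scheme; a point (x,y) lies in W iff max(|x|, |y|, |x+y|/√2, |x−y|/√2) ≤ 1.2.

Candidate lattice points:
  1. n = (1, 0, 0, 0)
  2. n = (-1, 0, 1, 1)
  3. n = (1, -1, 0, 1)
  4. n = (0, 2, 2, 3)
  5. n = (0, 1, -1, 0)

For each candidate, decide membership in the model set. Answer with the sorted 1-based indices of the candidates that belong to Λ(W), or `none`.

1, 2

With ζ = e^{iπ/4} the internal vectors are ζ^0,ζ^3,ζ^6,ζ^9.
#1 (1, 0, 0, 0): internal (1.00000, 0.00000); octagon support 1.00000 vs apothem 1.2 → ∈ W
#2 (-1, 0, 1, 1): internal (-0.29289, -0.29289); octagon support 0.41421 vs apothem 1.2 → ∈ W
#3 (1, -1, 0, 1): internal (2.41421, 0.00000); octagon support 2.41421 vs apothem 1.2 → ∉ W
#4 (0, 2, 2, 3): internal (0.70711, 1.53553); octagon support 1.58579 vs apothem 1.2 → ∉ W
#5 (0, 1, -1, 0): internal (-0.70711, 1.70711); octagon support 1.70711 vs apothem 1.2 → ∉ W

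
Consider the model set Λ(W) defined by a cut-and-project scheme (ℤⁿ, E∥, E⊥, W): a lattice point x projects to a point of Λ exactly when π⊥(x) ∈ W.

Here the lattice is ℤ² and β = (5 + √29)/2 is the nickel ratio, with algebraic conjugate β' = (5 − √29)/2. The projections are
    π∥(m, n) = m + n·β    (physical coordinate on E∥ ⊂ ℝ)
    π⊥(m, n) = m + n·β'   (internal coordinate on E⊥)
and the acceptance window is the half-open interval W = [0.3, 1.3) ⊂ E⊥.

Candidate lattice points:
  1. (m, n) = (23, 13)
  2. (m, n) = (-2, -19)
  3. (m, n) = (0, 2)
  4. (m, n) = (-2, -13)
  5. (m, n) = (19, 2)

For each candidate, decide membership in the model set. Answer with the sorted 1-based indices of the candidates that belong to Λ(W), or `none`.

4

Numerically β ≈ 5.192582 and β' = −1/β ≈ -0.192582.
candidate 1: (m,n)=(23,13) → π∥ = 23+13·β ≈ 90.503571, π⊥ = 23+13·β' ≈ 20.496429 ∉ [0.3, 1.3) ⇒ out
candidate 2: (m,n)=(-2,-19) → π∥ = -2-19·β ≈ -100.659066, π⊥ = -2-19·β' ≈ 1.659066 ∉ [0.3, 1.3) ⇒ out
candidate 3: (m,n)=(0,2) → π∥ = 0+2·β ≈ 10.385165, π⊥ = 0+2·β' ≈ -0.385165 ∉ [0.3, 1.3) ⇒ out
candidate 4: (m,n)=(-2,-13) → π∥ = -2-13·β ≈ -69.503571, π⊥ = -2-13·β' ≈ 0.503571 ∈ [0.3, 1.3) ⇒ IN Λ
candidate 5: (m,n)=(19,2) → π∥ = 19+2·β ≈ 29.385165, π⊥ = 19+2·β' ≈ 18.614835 ∉ [0.3, 1.3) ⇒ out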